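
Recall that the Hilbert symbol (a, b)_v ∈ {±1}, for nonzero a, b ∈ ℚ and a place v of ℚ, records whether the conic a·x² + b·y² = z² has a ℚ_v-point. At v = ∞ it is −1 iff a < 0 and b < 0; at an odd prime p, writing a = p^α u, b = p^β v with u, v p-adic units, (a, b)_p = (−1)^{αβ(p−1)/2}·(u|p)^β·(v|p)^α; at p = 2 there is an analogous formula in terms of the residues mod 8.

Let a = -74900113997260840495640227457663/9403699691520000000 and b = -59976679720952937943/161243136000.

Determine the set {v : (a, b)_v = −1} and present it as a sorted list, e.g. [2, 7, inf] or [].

(a, b) ≡ (-4290, -105) mod (ℚ^×)²; places V = {2, 3, 5, 7, 11, 13, 19, ∞}.
(a,b)_7: α=4, u≡1; β=3, v≡6 (mod 7); (1|7)=+1, (6|7)=-1; sign (−1)^0·+1^3·-1^4 = +1.
(a,b)_2: α=-23, β=-16; u≡7, v≡7 (mod 8); ε(u)ε(v)=1·1, αω(v)=-23·0, βω(u)=-16·0; sum ≡ 1  ⇒  -1.
(a,b)_∞: sgn(-4290)=−, sgn(-105)=−, so -1.
(a,b)_19: α=2, u≡9; β=0, v≡1 (mod 19); (9|19)=+1, (1|19)=+1; sign (−1)^0·+1^0·+1^2 = +1.
(a,b)_11: α=11, u≡2; β=8, v≡5 (mod 11); (2|11)=-1, (5|11)=+1; sign (−1)^0·-1^8·+1^11 = +1.
(a,b)_13: α=13, u≡8; β=8, v≡3 (mod 13); (8|13)=-1, (3|13)=+1; sign (−1)^0·-1^8·+1^13 = +1.
(a,b)_3: α=-15, u≡1; β=-9, v≡1 (mod 3); (1|3)=+1, (1|3)=+1; sign (−1)^1·+1^-9·+1^-15 = -1.
(a,b)_5: α=-7, u≡2; β=-3, v≡4 (mod 5); (2|5)=-1, (4|5)=+1; sign (−1)^0·-1^-3·+1^-7 = -1.
|Ram(-4290, -105)| = 4, even; anisotropic at {2, 3, 5, ∞}.

[2, 3, 5, inf]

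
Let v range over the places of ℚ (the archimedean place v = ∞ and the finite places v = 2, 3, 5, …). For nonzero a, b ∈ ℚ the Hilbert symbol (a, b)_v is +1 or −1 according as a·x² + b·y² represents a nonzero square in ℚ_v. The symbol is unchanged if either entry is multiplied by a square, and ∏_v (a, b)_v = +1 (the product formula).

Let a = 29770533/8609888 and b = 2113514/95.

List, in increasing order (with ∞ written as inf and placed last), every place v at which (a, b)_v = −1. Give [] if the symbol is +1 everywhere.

(a, b) ≡ (1406, 7030) mod (ℚ^×)²; places V = {2, 3, 5, 7, 13, 17, 19, 23, 37, ∞}.
(a,b)_3: α=2, u≡2; β=0, v≡1 (mod 3); (2|3)=-1, (1|3)=+1; sign (−1)^0·-1^0·+1^2 = +1.
(a,b)_5: α=0, u≡1; β=-1, v≡1 (mod 5); (1|5)=+1, (1|5)=+1; sign (−1)^0·+1^-1·+1^0 = +1.
(a,b)_13: α=2, u≡7; β=4, v≡12 (mod 13); (7|13)=-1, (12|13)=+1; sign (−1)^0·-1^4·+1^2 = +1.
(a,b)_23: α=2, u≡4; β=0, v≡7 (mod 23); (4|23)=+1, (7|23)=-1; sign (−1)^0·+1^0·-1^2 = +1.
(a,b)_37: α=1, u≡21; β=1, v≡5 (mod 37); (21|37)=+1, (5|37)=-1; sign (−1)^0·+1^1·-1^1 = -1.
(a,b)_∞: sgn(1406)=+, sgn(7030)=+, so +1.
(a,b)_7: α=-2, u≡6; β=0, v≡1 (mod 7); (6|7)=-1, (1|7)=+1; sign (−1)^0·-1^0·+1^-2 = +1.
(a,b)_19: α=-1, u≡11; β=-1, v≡6 (mod 19); (11|19)=+1, (6|19)=+1; sign (−1)^1·+1^-1·+1^-1 = -1.
(a,b)_2: α=-5, β=1; u≡7, v≡3 (mod 8); ε(u)ε(v)=1·1, αω(v)=-5·1, βω(u)=1·0; sum ≡ 0  ⇒  +1.
(a,b)_17: α=-2, u≡6; β=0, v≡4 (mod 17); (6|17)=-1, (4|17)=+1; sign (−1)^0·-1^0·+1^-2 = +1.
Ram(1406, 7030) = {19, 37}; no ℚ_19-point on the conic.

[19, 37]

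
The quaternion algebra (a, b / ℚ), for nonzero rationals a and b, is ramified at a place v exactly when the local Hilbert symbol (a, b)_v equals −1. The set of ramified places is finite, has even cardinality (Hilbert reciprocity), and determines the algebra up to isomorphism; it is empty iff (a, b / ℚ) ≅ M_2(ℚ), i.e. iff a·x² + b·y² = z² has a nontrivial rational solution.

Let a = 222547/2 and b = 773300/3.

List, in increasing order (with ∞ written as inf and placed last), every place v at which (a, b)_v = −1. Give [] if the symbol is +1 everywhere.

Mod squares: a ≡ 445094, b ≡ 23199. Check v ∈ {∞, 2, 3, 5, 11, 13, 17, 19, 37, 53}.
v=37: a=37^0·(≡33), b=37^1·(≡23) mod 37; (33|37)=+1, (23|37)=-1; (−1)^{0·1·18}·(+1)^1·(-1)^0 = +1.
v=2: v_2(a)=-1, v_2(b)=2; units ≡ 3, 7 (mod 8); ε·ε+αω+βω = 1·1+-1·0+2·1 ≡ 1  ⇒  (a,b)_2 = -1.
v=17: a=17^1·(≡9), b=17^0·(≡7) mod 17; (9|17)=+1, (7|17)=-1; (−1)^{1·0·8}·(+1)^0·(-1)^1 = -1.
v=11: a=11^0·(≡3), b=11^1·(≡7) mod 11; (3|11)=+1, (7|11)=-1; (−1)^{0·1·5}·(+1)^1·(-1)^0 = +1.
v=3: a=3^0·(≡2), b=3^-1·(≡2) mod 3; (2|3)=-1, (2|3)=-1; (−1)^{0·-1·1}·(-1)^-1·(-1)^0 = -1.
v=53: a=53^1·(≡6), b=53^0·(≡10) mod 53; (6|53)=+1, (10|53)=+1; (−1)^{1·0·26}·(+1)^0·(+1)^1 = +1.
v=∞: 445094 > 0 and 23199 > 0  ⇒  (a,b)_∞ = +1.
v=5: a=5^0·(≡1), b=5^2·(≡4) mod 5; (1|5)=+1, (4|5)=+1; (−1)^{0·2·2}·(+1)^2·(+1)^0 = +1.
v=13: a=13^1·(≡12), b=13^0·(≡7) mod 13; (12|13)=+1, (7|13)=-1; (−1)^{1·0·6}·(+1)^0·(-1)^1 = -1.
v=19: a=19^1·(≡14), b=19^1·(≡7) mod 19; (14|19)=-1, (7|19)=+1; (−1)^{1·1·9}·(-1)^1·(+1)^1 = +1.
(445094, 23199 / ℚ) ramifies at {2, 3, 13, 17}: a division algebra.

[2, 3, 13, 17]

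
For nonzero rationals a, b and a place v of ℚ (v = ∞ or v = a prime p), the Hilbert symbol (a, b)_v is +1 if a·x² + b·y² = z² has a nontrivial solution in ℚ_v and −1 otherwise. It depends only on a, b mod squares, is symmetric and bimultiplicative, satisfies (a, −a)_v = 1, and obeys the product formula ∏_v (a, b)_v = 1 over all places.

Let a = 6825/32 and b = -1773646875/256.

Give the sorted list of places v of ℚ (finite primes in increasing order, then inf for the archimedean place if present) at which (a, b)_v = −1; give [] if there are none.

(a, b) ≡ (546, -715) mod (ℚ^×)²; places V = {2, 3, 5, 7, 11, 13, ∞}.
(a,b)_5: α=2, u≡4; β=5, v≡3 (mod 5); (4|5)=+1, (3|5)=-1; sign (−1)^0·+1^5·-1^2 = +1.
(a,b)_3: α=1, u≡2; β=4, v≡2 (mod 3); (2|3)=-1, (2|3)=-1; sign (−1)^0·-1^4·-1^1 = -1.
(a,b)_7: α=1, u≡4; β=2, v≡5 (mod 7); (4|7)=+1, (5|7)=-1; sign (−1)^0·+1^2·-1^1 = -1.
(a,b)_∞: sgn(546)=+, sgn(-715)=−, so +1.
(a,b)_11: α=0, u≡6; β=1, v≡5 (mod 11); (6|11)=-1, (5|11)=+1; sign (−1)^0·-1^1·+1^0 = -1.
(a,b)_2: α=-5, β=-8; u≡1, v≡5 (mod 8); ε(u)ε(v)=0·0, αω(v)=-5·1, βω(u)=-8·0; sum ≡ 1  ⇒  -1.
(a,b)_13: α=1, u≡3; β=1, v≡3 (mod 13); (3|13)=+1, (3|13)=+1; sign (−1)^0·+1^1·+1^1 = +1.
|Ram(546, -715)| = 4, even; anisotropic at {2, 3, 7, 11}.

[2, 3, 7, 11]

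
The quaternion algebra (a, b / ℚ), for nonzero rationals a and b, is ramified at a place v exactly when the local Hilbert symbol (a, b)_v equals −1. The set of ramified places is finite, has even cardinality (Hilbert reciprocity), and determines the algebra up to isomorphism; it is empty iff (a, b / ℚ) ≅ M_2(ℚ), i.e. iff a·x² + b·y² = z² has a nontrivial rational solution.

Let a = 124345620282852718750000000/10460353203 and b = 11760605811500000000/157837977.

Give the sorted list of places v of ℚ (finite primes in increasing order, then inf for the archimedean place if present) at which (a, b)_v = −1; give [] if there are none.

(a, b) ≡ (858, 1155) mod (ℚ^×)²; places V = {2, 3, 5, 7, 11, 13, ∞}.
(a,b)_∞: sgn(858)=+, sgn(1155)=+, so +1.
(a,b)_7: α=8, u≡1; β=7, v≡1 (mod 7); (1|7)=+1, (1|7)=+1; sign (−1)^0·+1^7·+1^8 = +1.
(a,b)_5: α=12, u≡2; β=9, v≡4 (mod 5); (2|5)=-1, (4|5)=+1; sign (−1)^0·-1^9·+1^12 = -1.
(a,b)_13: α=7, u≡12; β=4, v≡8 (mod 13); (12|13)=+1, (8|13)=-1; sign (−1)^0·+1^4·-1^7 = -1.
(a,b)_2: α=7, β=8; u≡5, v≡3 (mod 8); ε(u)ε(v)=0·1, αω(v)=7·1, βω(u)=8·1; sum ≡ 1  ⇒  -1.
(a,b)_11: α=1, u≡1; β=-1, v≡7 (mod 11); (1|11)=+1, (7|11)=-1; sign (−1)^1·+1^-1·-1^1 = +1.
(a,b)_3: α=-21, u≡1; β=-15, v≡1 (mod 3); (1|3)=+1, (1|3)=+1; sign (−1)^1·+1^-15·+1^-21 = -1.
Ram(858, 1155) = {2, 3, 5, 13}; no ℚ_2-point on the conic.

[2, 3, 5, 13]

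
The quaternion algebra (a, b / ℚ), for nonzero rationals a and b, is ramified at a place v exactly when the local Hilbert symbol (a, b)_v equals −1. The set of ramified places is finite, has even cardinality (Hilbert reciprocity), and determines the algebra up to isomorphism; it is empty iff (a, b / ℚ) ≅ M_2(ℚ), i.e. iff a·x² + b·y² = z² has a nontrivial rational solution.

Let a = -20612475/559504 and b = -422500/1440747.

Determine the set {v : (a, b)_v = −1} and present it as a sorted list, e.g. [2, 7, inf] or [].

[29, inf]

(a, b) ≡ (-1131, -3) mod (ℚ^×)²; places V = {2, 3, 5, 7, 11, 13, 17, 29, ∞}.
(a,b)_3: α=7, u≡1; β=-5, v≡2 (mod 3); (1|3)=+1, (2|3)=-1; sign (−1)^1·+1^-5·-1^7 = +1.
(a,b)_5: α=2, u≡4; β=4, v≡2 (mod 5); (4|5)=+1, (2|5)=-1; sign (−1)^0·+1^4·-1^2 = +1.
(a,b)_29: α=1, u≡27; β=0, v≡14 (mod 29); (27|29)=-1, (14|29)=-1; sign (−1)^0·-1^0·-1^1 = -1.
(a,b)_11: α=-2, u≡10; β=-2, v≡2 (mod 11); (10|11)=-1, (2|11)=-1; sign (−1)^0·-1^-2·-1^-2 = +1.
(a,b)_7: α=0, u≡5; β=-2, v≡2 (mod 7); (5|7)=-1, (2|7)=+1; sign (−1)^0·-1^-2·+1^0 = +1.
(a,b)_13: α=1, u≡10; β=2, v≡1 (mod 13); (10|13)=+1, (1|13)=+1; sign (−1)^0·+1^2·+1^1 = +1.
(a,b)_2: α=-4, β=2; u≡5, v≡5 (mod 8); ε(u)ε(v)=0·0, αω(v)=-4·1, βω(u)=2·1; sum ≡ 0  ⇒  +1.
(a,b)_17: α=-2, u≡13; β=0, v≡11 (mod 17); (13|17)=+1, (11|17)=-1; sign (−1)^0·+1^0·-1^-2 = +1.
(a,b)_∞: sgn(-1131)=−, sgn(-3)=−, so -1.
|Ram(-1131, -3)| = 2, even; anisotropic at {29, ∞}.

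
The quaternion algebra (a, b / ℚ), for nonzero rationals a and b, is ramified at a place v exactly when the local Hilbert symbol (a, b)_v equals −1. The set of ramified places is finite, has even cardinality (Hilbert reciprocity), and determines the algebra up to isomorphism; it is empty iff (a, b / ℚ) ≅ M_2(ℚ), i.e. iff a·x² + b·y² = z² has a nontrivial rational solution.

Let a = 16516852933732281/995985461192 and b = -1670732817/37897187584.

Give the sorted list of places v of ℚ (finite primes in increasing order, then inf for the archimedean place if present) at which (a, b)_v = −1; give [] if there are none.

(a, b) ≡ (2, -58497) mod (ℚ^×)²; places V = {2, 3, 13, 17, 23, 29, 31, 37, ∞}.
(a,b)_∞: sgn(2)=+, sgn(-58497)=−, so +1.
(a,b)_29: α=-2, u≡21; β=0, v≡25 (mod 29); (21|29)=-1, (25|29)=+1; sign (−1)^0·-1^0·+1^-2 = +1.
(a,b)_3: α=2, u≡2; β=1, v≡1 (mod 3); (2|3)=-1, (1|3)=+1; sign (−1)^0·-1^1·+1^2 = -1.
(a,b)_13: α=6, u≡5; β=4, v≡9 (mod 13); (5|13)=-1, (9|13)=+1; sign (−1)^0·-1^4·+1^6 = +1.
(a,b)_37: α=2, u≡23; β=1, v≡27 (mod 37); (23|37)=-1, (27|37)=+1; sign (−1)^0·-1^1·+1^2 = -1.
(a,b)_2: α=-3, β=-8; u≡1, v≡7 (mod 8); ε(u)ε(v)=0·1, αω(v)=-3·0, βω(u)=-8·0; sum ≡ 0  ⇒  +1.
(a,b)_23: α=-6, u≡9; β=-6, v≡21 (mod 23); (9|23)=+1, (21|23)=-1; sign (−1)^0·+1^-6·-1^-6 = +1.
(a,b)_31: α=2, u≡1; β=1, v≡20 (mod 31); (1|31)=+1, (20|31)=+1; sign (−1)^0·+1^1·+1^2 = +1.
(a,b)_17: α=2, u≡1; β=1, v≡14 (mod 17); (1|17)=+1, (14|17)=-1; sign (−1)^0·+1^1·-1^2 = +1.
Ram(2, -58497) = {3, 37}; no ℚ_3-point on the conic.

[3, 37]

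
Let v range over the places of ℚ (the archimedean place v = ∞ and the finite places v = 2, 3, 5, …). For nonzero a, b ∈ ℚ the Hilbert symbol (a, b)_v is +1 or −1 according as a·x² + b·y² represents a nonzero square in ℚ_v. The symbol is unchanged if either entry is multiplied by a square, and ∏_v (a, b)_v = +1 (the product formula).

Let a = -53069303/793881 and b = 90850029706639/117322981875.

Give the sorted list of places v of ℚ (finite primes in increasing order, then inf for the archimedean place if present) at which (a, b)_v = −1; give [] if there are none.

[11, 23]

Mod squares: a ≡ -23, b ≡ 341. Check v ∈ {∞, 2, 3, 5, 7, 11, 17, 23, 31}.
v=3: a=3^-8·(≡1), b=3^-10·(≡2) mod 3; (1|3)=+1, (2|3)=-1; (−1)^{-8·-10·1}·(+1)^-10·(-1)^-8 = +1.
v=17: a=17^0·(≡6), b=17^-2·(≡4) mod 17; (6|17)=-1, (4|17)=+1; (−1)^{0·-2·8}·(-1)^-2·(+1)^0 = +1.
v=5: a=5^0·(≡2), b=5^-4·(≡4) mod 5; (2|5)=-1, (4|5)=+1; (−1)^{0·-4·2}·(-1)^-4·(+1)^0 = +1.
v=7: a=7^4·(≡6), b=7^8·(≡3) mod 7; (6|7)=-1, (3|7)=-1; (−1)^{4·8·3}·(-1)^8·(-1)^4 = +1.
v=2: v_2(a)=0, v_2(b)=0; units ≡ 1, 5 (mod 8); ε·ε+αω+βω = 0·0+0·1+0·0 ≡ 0  ⇒  (a,b)_2 = +1.
v=11: a=11^-2·(≡2), b=11^-1·(≡1) mod 11; (2|11)=-1, (1|11)=+1; (−1)^{-2·-1·5}·(-1)^-1·(+1)^-2 = -1.
v=23: a=23^1·(≡7), b=23^2·(≡20) mod 23; (7|23)=-1, (20|23)=-1; (−1)^{1·2·11}·(-1)^2·(-1)^1 = -1.
v=∞: -23 < 0 and 341 > 0  ⇒  (a,b)_∞ = +1.
v=31: a=31^2·(≡25), b=31^3·(≡3) mod 31; (25|31)=+1, (3|31)=-1; (−1)^{2·3·15}·(+1)^3·(-1)^2 = +1.
(-23, 341 / ℚ) ramifies at {11, 23}: a division algebra.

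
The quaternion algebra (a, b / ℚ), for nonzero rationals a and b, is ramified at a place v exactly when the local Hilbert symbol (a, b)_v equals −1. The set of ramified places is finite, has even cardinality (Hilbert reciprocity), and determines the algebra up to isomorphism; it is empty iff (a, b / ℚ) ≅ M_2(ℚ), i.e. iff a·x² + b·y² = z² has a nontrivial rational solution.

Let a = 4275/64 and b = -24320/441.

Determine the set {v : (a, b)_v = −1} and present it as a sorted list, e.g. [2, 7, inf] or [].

(a, b) ≡ (19, -95) mod (ℚ^×)²; places V = {2, 3, 5, 7, 19, ∞}.
(a,b)_3: α=2, u≡1; β=-2, v≡1 (mod 3); (1|3)=+1, (1|3)=+1; sign (−1)^0·+1^-2·+1^2 = +1.
(a,b)_19: α=1, u≡5; β=1, v≡3 (mod 19); (5|19)=+1, (3|19)=-1; sign (−1)^1·+1^1·-1^1 = +1.
(a,b)_7: α=0, u≡5; β=-2, v≡6 (mod 7); (5|7)=-1, (6|7)=-1; sign (−1)^0·-1^-2·-1^0 = +1.
(a,b)_5: α=2, u≡4; β=1, v≡1 (mod 5); (4|5)=+1, (1|5)=+1; sign (−1)^0·+1^1·+1^2 = +1.
(a,b)_∞: sgn(19)=+, sgn(-95)=−, so +1.
(a,b)_2: α=-6, β=8; u≡3, v≡1 (mod 8); ε(u)ε(v)=1·0, αω(v)=-6·0, βω(u)=8·1; sum ≡ 0  ⇒  +1.
Every local symbol is +1, so the conic 19·x² + -95·y² = z² has ℚ_v-points for all v and hence a ℚ-point; (a, b / ℚ) ≅ M_2(ℚ).

[]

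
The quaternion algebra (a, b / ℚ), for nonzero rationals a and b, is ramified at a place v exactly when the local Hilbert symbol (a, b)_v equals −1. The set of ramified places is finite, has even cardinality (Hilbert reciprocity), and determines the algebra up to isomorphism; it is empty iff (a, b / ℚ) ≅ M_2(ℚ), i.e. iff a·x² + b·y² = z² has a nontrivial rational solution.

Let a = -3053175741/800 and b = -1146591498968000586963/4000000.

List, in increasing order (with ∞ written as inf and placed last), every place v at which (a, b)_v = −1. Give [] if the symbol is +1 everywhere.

Mod squares: a ≡ -13846602, b ≡ -123. Check v ∈ {∞, 2, 3, 5, 7, 11, 17, 41, 43}.
v=5: a=5^-2·(≡2), b=5^-6·(≡2) mod 5; (2|5)=-1, (2|5)=-1; (−1)^{-2·-6·2}·(-1)^-6·(-1)^-2 = +1.
v=2: v_2(a)=-5, v_2(b)=-8; units ≡ 3, 5 (mod 8); ε·ε+αω+βω = 1·0+-5·1+-8·1 ≡ 1  ⇒  (a,b)_2 = -1.
v=43: a=43^1·(≡35), b=43^2·(≡15) mod 43; (35|43)=+1, (15|43)=+1; (−1)^{1·2·21}·(+1)^2·(+1)^1 = +1.
v=41: a=41^1·(≡9), b=41^3·(≡30) mod 41; (9|41)=+1, (30|41)=-1; (−1)^{1·3·20}·(+1)^3·(-1)^1 = -1.
v=3: a=3^3·(≡2), b=3^7·(≡1) mod 3; (2|3)=-1, (1|3)=+1; (−1)^{3·7·1}·(-1)^7·(+1)^3 = +1.
v=∞: -13846602 < 0 and -123 < 0  ⇒  (a,b)_∞ = -1.
v=11: a=11^1·(≡5), b=11^2·(≡3) mod 11; (5|11)=+1, (3|11)=+1; (−1)^{1·2·5}·(+1)^2·(+1)^1 = +1.
v=17: a=17^1·(≡1), b=17^2·(≡15) mod 17; (1|17)=+1, (15|17)=+1; (−1)^{1·2·8}·(+1)^2·(+1)^1 = +1.
v=7: a=7^3·(≡1), b=7^6·(≡3) mod 7; (1|7)=+1, (3|7)=-1; (−1)^{3·6·3}·(+1)^6·(-1)^3 = -1.
(-13846602, -123 / ℚ) ramifies at {2, 7, 41, ∞}: a division algebra.

[2, 7, 41, inf]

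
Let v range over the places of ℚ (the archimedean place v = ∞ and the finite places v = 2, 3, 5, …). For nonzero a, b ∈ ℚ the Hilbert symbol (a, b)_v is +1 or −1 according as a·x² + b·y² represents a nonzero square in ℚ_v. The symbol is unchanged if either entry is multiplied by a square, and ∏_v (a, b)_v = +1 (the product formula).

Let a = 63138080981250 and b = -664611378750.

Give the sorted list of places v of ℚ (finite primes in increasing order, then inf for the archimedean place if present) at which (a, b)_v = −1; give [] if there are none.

Mod squares: a ≡ 9570, b ≡ -36366. Check v ∈ {∞, 2, 3, 5, 11, 19, 29}.
v=19: a=19^4·(≡3), b=19^3·(≡7) mod 19; (3|19)=-1, (7|19)=+1; (−1)^{4·3·9}·(-1)^3·(+1)^4 = -1.
v=3: a=3^5·(≡1), b=3^5·(≡1) mod 3; (1|3)=+1, (1|3)=+1; (−1)^{5·5·1}·(+1)^5·(+1)^5 = -1.
v=29: a=29^1·(≡2), b=29^1·(≡7) mod 29; (2|29)=-1, (7|29)=+1; (−1)^{1·1·14}·(-1)^1·(+1)^1 = -1.
v=∞: 9570 > 0 and -36366 < 0  ⇒  (a,b)_∞ = +1.
v=11: a=11^1·(≡1), b=11^1·(≡3) mod 11; (1|11)=+1, (3|11)=+1; (−1)^{1·1·5}·(+1)^1·(+1)^1 = -1.
v=5: a=5^5·(≡4), b=5^4·(≡4) mod 5; (4|5)=+1, (4|5)=+1; (−1)^{5·4·2}·(+1)^4·(+1)^5 = +1.
v=2: v_2(a)=1, v_2(b)=1; units ≡ 1, 1 (mod 8); ε·ε+αω+βω = 0·0+1·0+1·0 ≡ 0  ⇒  (a,b)_2 = +1.
|Ram(9570, -36366)| = 4, even; anisotropic at {3, 11, 19, 29}.

[3, 11, 19, 29]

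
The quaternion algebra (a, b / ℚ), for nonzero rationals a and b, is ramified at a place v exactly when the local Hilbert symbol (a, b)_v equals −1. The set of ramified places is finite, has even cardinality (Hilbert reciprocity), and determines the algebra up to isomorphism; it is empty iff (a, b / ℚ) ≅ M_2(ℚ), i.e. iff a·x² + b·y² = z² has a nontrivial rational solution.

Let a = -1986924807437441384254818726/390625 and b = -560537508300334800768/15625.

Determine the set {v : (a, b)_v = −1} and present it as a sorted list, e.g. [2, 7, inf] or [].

Mod squares: a ≡ -781014, b ≡ -124062. Check v ∈ {∞, 2, 3, 5, 13, 17, 19, 23, 29, 31}.
v=29: a=29^4·(≡27), b=29^3·(≡3) mod 29; (27|29)=-1, (3|29)=-1; (−1)^{4·3·14}·(-1)^3·(-1)^4 = -1.
v=31: a=31^1·(≡16), b=31^1·(≡20) mod 31; (16|31)=+1, (20|31)=+1; (−1)^{1·1·15}·(+1)^1·(+1)^1 = -1.
v=23: a=23^4·(≡15), b=23^3·(≡5) mod 23; (15|23)=-1, (5|23)=-1; (−1)^{4·3·11}·(-1)^3·(-1)^4 = -1.
v=∞: -781014 < 0 and -124062 < 0  ⇒  (a,b)_∞ = -1.
v=19: a=19^3·(≡2), b=19^2·(≡14) mod 19; (2|19)=-1, (14|19)=-1; (−1)^{3·2·9}·(-1)^2·(-1)^3 = -1.
v=3: a=3^7·(≡2), b=3^3·(≡1) mod 3; (2|3)=-1, (1|3)=+1; (−1)^{7·3·1}·(-1)^3·(+1)^7 = +1.
v=17: a=17^3·(≡13), b=17^2·(≡1) mod 17; (13|17)=+1, (1|17)=+1; (−1)^{3·2·8}·(+1)^2·(+1)^3 = +1.
v=2: v_2(a)=1, v_2(b)=7; units ≡ 5, 1 (mod 8); ε·ε+αω+βω = 0·0+1·0+7·1 ≡ 1  ⇒  (a,b)_2 = -1.
v=5: a=5^-8·(≡4), b=5^-6·(≡2) mod 5; (4|5)=+1, (2|5)=-1; (−1)^{-8·-6·2}·(+1)^-6·(-1)^-8 = +1.
v=13: a=13^3·(≡2), b=13^2·(≡1) mod 13; (2|13)=-1, (1|13)=+1; (−1)^{3·2·6}·(-1)^2·(+1)^3 = +1.
(-781014, -124062 / ℚ) ramifies at {2, 19, 23, 29, 31, ∞}: a division algebra.

[2, 19, 23, 29, 31, inf]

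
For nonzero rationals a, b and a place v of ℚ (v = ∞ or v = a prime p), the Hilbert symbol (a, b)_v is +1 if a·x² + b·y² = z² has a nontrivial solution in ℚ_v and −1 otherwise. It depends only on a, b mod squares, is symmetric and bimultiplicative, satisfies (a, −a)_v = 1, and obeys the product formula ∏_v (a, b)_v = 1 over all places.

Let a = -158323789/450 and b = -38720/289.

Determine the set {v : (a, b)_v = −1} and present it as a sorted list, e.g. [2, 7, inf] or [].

[5, 13, 19, inf]

(a, b) ≡ (-329498, -5) mod (ℚ^×)²; places V = {2, 3, 5, 11, 13, 17, 19, 23, 29, 31, ∞}.
(a,b)_5: α=-2, u≡2; β=1, v≡4 (mod 5); (2|5)=-1, (4|5)=+1; sign (−1)^0·-1^1·+1^-2 = -1.
(a,b)_29: α=1, u≡24; β=0, v≡5 (mod 29); (24|29)=+1, (5|29)=+1; sign (−1)^0·+1^0·+1^1 = +1.
(a,b)_23: α=1, u≡18; β=0, v≡8 (mod 23); (18|23)=+1, (8|23)=+1; sign (−1)^0·+1^0·+1^1 = +1.
(a,b)_11: α=0, u≡8; β=2, v≡7 (mod 11); (8|11)=-1, (7|11)=-1; sign (−1)^0·-1^2·-1^0 = +1.
(a,b)_13: α=1, u≡3; β=0, v≡11 (mod 13); (3|13)=+1, (11|13)=-1; sign (−1)^0·+1^0·-1^1 = -1.
(a,b)_17: α=0, u≡2; β=-2, v≡6 (mod 17); (2|17)=+1, (6|17)=-1; sign (−1)^0·+1^-2·-1^0 = +1.
(a,b)_19: α=1, u≡16; β=0, v≡10 (mod 19); (16|19)=+1, (10|19)=-1; sign (−1)^0·+1^0·-1^1 = -1.
(a,b)_31: α=2, u≡1; β=0, v≡3 (mod 31); (1|31)=+1, (3|31)=-1; sign (−1)^0·+1^0·-1^2 = +1.
(a,b)_3: α=-2, u≡1; β=0, v≡1 (mod 3); (1|3)=+1, (1|3)=+1; sign (−1)^0·+1^0·+1^-2 = +1.
(a,b)_∞: sgn(-329498)=−, sgn(-5)=−, so -1.
(a,b)_2: α=-1, β=6; u≡3, v≡3 (mod 8); ε(u)ε(v)=1·1, αω(v)=-1·1, βω(u)=6·1; sum ≡ 0  ⇒  +1.
(-329498, -5 / ℚ) ramifies at {5, 13, 19, ∞}: a division algebra.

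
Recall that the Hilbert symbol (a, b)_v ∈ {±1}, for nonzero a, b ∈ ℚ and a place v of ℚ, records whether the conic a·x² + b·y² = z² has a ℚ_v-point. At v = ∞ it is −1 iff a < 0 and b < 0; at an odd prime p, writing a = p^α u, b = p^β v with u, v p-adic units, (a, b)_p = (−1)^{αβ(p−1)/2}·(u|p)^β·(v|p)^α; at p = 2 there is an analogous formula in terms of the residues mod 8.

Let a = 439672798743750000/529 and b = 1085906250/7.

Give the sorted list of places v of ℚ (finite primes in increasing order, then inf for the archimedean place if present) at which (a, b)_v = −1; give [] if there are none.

[2, 3, 11, 13]

Mod squares: a ≡ 39, b ≡ 6006. Check v ∈ {∞, 2, 3, 5, 7, 11, 13, 23}.
v=7: a=7^0·(≡4), b=7^-1·(≡2) mod 7; (4|7)=+1, (2|7)=+1; (−1)^{0·-1·3}·(+1)^-1·(+1)^0 = +1.
v=∞: 39 > 0 and 6006 > 0  ⇒  (a,b)_∞ = +1.
v=11: a=11^4·(≡10), b=11^1·(≡6) mod 11; (10|11)=-1, (6|11)=-1; (−1)^{4·1·5}·(-1)^1·(-1)^4 = -1.
v=2: v_2(a)=4, v_2(b)=1; units ≡ 7, 3 (mod 8); ε·ε+αω+βω = 1·1+4·1+1·0 ≡ 1  ⇒  (a,b)_2 = -1.
v=5: a=5^8·(≡1), b=5^6·(≡4) mod 5; (1|5)=+1, (4|5)=+1; (−1)^{8·6·2}·(+1)^6·(+1)^8 = +1.
v=23: a=23^-2·(≡16), b=23^0·(≡4) mod 23; (16|23)=+1, (4|23)=+1; (−1)^{-2·0·11}·(+1)^0·(+1)^-2 = +1.
v=3: a=3^7·(≡1), b=3^5·(≡1) mod 3; (1|3)=+1, (1|3)=+1; (−1)^{7·5·1}·(+1)^5·(+1)^7 = -1.
v=13: a=13^3·(≡3), b=13^1·(≡7) mod 13; (3|13)=+1, (7|13)=-1; (−1)^{3·1·6}·(+1)^1·(-1)^3 = -1.
|Ram(39, 6006)| = 4, even; anisotropic at {2, 3, 11, 13}.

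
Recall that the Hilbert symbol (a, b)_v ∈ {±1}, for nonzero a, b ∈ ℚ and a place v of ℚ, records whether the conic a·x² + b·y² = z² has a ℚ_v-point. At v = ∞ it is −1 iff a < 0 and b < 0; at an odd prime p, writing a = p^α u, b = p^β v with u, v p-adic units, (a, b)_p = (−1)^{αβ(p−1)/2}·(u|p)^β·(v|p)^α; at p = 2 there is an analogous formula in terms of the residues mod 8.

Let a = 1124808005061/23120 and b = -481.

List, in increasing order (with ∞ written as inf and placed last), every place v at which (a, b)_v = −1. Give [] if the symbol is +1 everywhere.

(a, b) ≡ (3705, -481) mod (ℚ^×)²; places V = {2, 3, 5, 13, 17, 19, 37, ∞}.
(a,b)_17: α=-2, u≡16; β=0, v≡12 (mod 17); (16|17)=+1, (12|17)=-1; sign (−1)^0·+1^0·-1^-2 = +1.
(a,b)_13: α=3, u≡4; β=1, v≡2 (mod 13); (4|13)=+1, (2|13)=-1; sign (−1)^0·+1^1·-1^3 = -1.
(a,b)_5: α=-1, u≡4; β=0, v≡4 (mod 5); (4|5)=+1, (4|5)=+1; sign (−1)^0·+1^0·+1^-1 = +1.
(a,b)_∞: sgn(3705)=+, sgn(-481)=−, so +1.
(a,b)_37: α=2, u≡31; β=1, v≡24 (mod 37); (31|37)=-1, (24|37)=-1; sign (−1)^0·-1^1·-1^2 = -1.
(a,b)_2: α=-4, β=0; u≡1, v≡7 (mod 8); ε(u)ε(v)=0·1, αω(v)=-4·0, βω(u)=0·0; sum ≡ 0  ⇒  +1.
(a,b)_19: α=1, u≡4; β=0, v≡13 (mod 19); (4|19)=+1, (13|19)=-1; sign (−1)^0·+1^0·-1^1 = -1.
(a,b)_3: α=9, u≡2; β=0, v≡2 (mod 3); (2|3)=-1, (2|3)=-1; sign (−1)^0·-1^0·-1^9 = -1.
(3705, -481 / ℚ) ramifies at {3, 13, 19, 37}: a division algebra.

[3, 13, 19, 37]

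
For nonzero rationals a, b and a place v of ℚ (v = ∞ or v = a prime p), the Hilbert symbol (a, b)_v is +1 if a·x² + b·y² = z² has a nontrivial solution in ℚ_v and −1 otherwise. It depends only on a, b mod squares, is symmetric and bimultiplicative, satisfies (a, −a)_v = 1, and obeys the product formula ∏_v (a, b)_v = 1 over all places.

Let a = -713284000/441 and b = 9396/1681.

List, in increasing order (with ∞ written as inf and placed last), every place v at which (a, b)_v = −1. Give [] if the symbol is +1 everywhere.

Mod squares: a ≡ -1783210, b ≡ 29. Check v ∈ {∞, 2, 3, 5, 7, 11, 13, 29, 41, 43}.
v=13: a=13^1·(≡5), b=13^0·(≡9) mod 13; (5|13)=-1, (9|13)=+1; (−1)^{1·0·6}·(-1)^0·(+1)^1 = +1.
v=∞: -1783210 < 0 and 29 > 0  ⇒  (a,b)_∞ = +1.
v=43: a=43^1·(≡10), b=43^0·(≡27) mod 43; (10|43)=+1, (27|43)=-1; (−1)^{1·0·21}·(+1)^0·(-1)^1 = -1.
v=3: a=3^-2·(≡2), b=3^4·(≡2) mod 3; (2|3)=-1, (2|3)=-1; (−1)^{-2·4·1}·(-1)^4·(-1)^-2 = +1.
v=2: v_2(a)=5, v_2(b)=2; units ≡ 3, 5 (mod 8); ε·ε+αω+βω = 1·0+5·1+2·1 ≡ 1  ⇒  (a,b)_2 = -1.
v=11: a=11^1·(≡10), b=11^0·(≡10) mod 11; (10|11)=-1, (10|11)=-1; (−1)^{1·0·5}·(-1)^0·(-1)^1 = -1.
v=7: a=7^-2·(≡6), b=7^0·(≡2) mod 7; (6|7)=-1, (2|7)=+1; (−1)^{-2·0·3}·(-1)^0·(+1)^-2 = +1.
v=29: a=29^1·(≡10), b=29^1·(≡24) mod 29; (10|29)=-1, (24|29)=+1; (−1)^{1·1·14}·(-1)^1·(+1)^1 = -1.
v=41: a=41^0·(≡3), b=41^-2·(≡7) mod 41; (3|41)=-1, (7|41)=-1; (−1)^{0·-2·20}·(-1)^-2·(-1)^0 = +1.
v=5: a=5^3·(≡3), b=5^0·(≡1) mod 5; (3|5)=-1, (1|5)=+1; (−1)^{3·0·2}·(-1)^0·(+1)^3 = +1.
Ram(-1783210, 29) = {2, 11, 29, 43}; no ℚ_2-point on the conic.

[2, 11, 29, 43]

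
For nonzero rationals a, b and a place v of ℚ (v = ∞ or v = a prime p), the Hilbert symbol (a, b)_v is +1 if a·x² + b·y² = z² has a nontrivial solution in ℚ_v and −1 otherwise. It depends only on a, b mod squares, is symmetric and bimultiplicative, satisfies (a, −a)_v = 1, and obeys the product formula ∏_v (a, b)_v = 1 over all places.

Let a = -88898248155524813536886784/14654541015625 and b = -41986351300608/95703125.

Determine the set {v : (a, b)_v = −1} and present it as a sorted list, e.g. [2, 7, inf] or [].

(a, b) ≡ (-11, -24310) mod (ℚ^×)²; places V = {2, 3, 5, 7, 11, 13, 17, ∞}.
(a,b)_7: α=-4, u≡3; β=-2, v≡1 (mod 7); (3|7)=-1, (1|7)=+1; sign (−1)^0·-1^-2·+1^-4 = +1.
(a,b)_∞: sgn(-11)=−, sgn(-24310)=−, so -1.
(a,b)_5: α=-14, u≡1; β=-9, v≡3 (mod 5); (1|5)=+1, (3|5)=-1; sign (−1)^0·+1^-9·-1^-14 = +1.
(a,b)_13: α=4, u≡11; β=1, v≡2 (mod 13); (11|13)=-1, (2|13)=-1; sign (−1)^0·-1^1·-1^4 = -1.
(a,b)_3: α=2, u≡1; β=2, v≡2 (mod 3); (1|3)=+1, (2|3)=-1; sign (−1)^0·+1^2·-1^2 = +1.
(a,b)_2: α=22, β=17; u≡5, v≡5 (mod 8); ε(u)ε(v)=0·0, αω(v)=22·1, βω(u)=17·1; sum ≡ 1  ⇒  -1.
(a,b)_17: α=2, u≡14; β=1, v≡4 (mod 17); (14|17)=-1, (4|17)=+1; sign (−1)^0·-1^1·+1^2 = -1.
(a,b)_11: α=11, u≡2; β=5, v≡3 (mod 11); (2|11)=-1, (3|11)=+1; sign (−1)^1·-1^5·+1^11 = +1.
Ram(-11, -24310) = {2, 13, 17, ∞}; no ℚ_2-point on the conic.

[2, 13, 17, inf]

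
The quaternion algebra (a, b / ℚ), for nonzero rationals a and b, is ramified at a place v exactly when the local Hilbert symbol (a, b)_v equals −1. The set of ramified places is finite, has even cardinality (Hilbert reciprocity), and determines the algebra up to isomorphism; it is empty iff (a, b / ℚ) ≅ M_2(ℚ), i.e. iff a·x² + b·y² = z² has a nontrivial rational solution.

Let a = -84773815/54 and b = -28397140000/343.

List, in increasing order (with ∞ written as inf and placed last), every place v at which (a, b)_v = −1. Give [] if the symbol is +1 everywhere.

(a, b) ≡ (-6090, -238) mod (ℚ^×)²; places V = {2, 3, 5, 7, 17, 29, ∞}.
(a,b)_5: α=1, u≡3; β=4, v≡2 (mod 5); (3|5)=-1, (2|5)=-1; sign (−1)^0·-1^4·-1^1 = -1.
(a,b)_∞: sgn(-6090)=−, sgn(-238)=−, so -1.
(a,b)_29: α=1, u≡16; β=0, v≡24 (mod 29); (16|29)=+1, (24|29)=+1; sign (−1)^0·+1^0·+1^1 = +1.
(a,b)_7: α=1, u≡3; β=-3, v≡2 (mod 7); (3|7)=-1, (2|7)=+1; sign (−1)^1·-1^-3·+1^1 = +1.
(a,b)_3: α=-3, u≡1; β=0, v≡2 (mod 3); (1|3)=+1, (2|3)=-1; sign (−1)^0·+1^0·-1^-3 = -1.
(a,b)_2: α=-1, β=5; u≡3, v≡1 (mod 8); ε(u)ε(v)=1·0, αω(v)=-1·0, βω(u)=5·1; sum ≡ 1  ⇒  -1.
(a,b)_17: α=4, u≡13; β=5, v≡3 (mod 17); (13|17)=+1, (3|17)=-1; sign (−1)^0·+1^5·-1^4 = +1.
Ram(-6090, -238) = {2, 3, 5, ∞}; no ℚ_2-point on the conic.

[2, 3, 5, inf]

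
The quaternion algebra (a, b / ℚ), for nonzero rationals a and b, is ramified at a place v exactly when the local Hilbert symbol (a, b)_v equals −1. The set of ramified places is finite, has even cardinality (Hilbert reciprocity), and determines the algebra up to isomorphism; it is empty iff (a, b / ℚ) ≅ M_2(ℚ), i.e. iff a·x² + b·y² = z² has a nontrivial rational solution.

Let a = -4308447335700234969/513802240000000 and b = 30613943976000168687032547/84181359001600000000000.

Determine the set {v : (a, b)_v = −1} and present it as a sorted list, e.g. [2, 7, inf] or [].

(a, b) ≡ (-5610, 1870) mod (ℚ^×)²; places V = {2, 3, 5, 7, 11, 17, 19, 37, ∞}.
(a,b)_19: α=4, u≡15; β=6, v≡2 (mod 19); (15|19)=-1, (2|19)=-1; sign (−1)^0·-1^6·-1^4 = +1.
(a,b)_∞: sgn(-5610)=−, sgn(1870)=+, so +1.
(a,b)_2: α=-27, β=-45; u≡3, v≡7 (mod 8); ε(u)ε(v)=1·1, αω(v)=-27·0, βω(u)=-45·1; sum ≡ 0  ⇒  +1.
(a,b)_17: α=1, u≡11; β=1, v≡13 (mod 17); (11|17)=-1, (13|17)=+1; sign (−1)^0·-1^1·+1^1 = -1.
(a,b)_3: α=17, u≡2; β=26, v≡1 (mod 3); (2|3)=-1, (1|3)=+1; sign (−1)^0·-1^26·+1^17 = +1.
(a,b)_7: α=-2, u≡2; β=-2, v≡4 (mod 7); (2|7)=+1, (4|7)=+1; sign (−1)^0·+1^-2·+1^-2 = +1.
(a,b)_5: α=-7, u≡3; β=-11, v≡4 (mod 5); (3|5)=-1, (4|5)=+1; sign (−1)^0·-1^-11·+1^-7 = -1.
(a,b)_37: α=2, u≡20; β=2, v≡29 (mod 37); (20|37)=-1, (29|37)=-1; sign (−1)^0·-1^2·-1^2 = +1.
(a,b)_11: α=1, u≡7; β=1, v≡9 (mod 11); (7|11)=-1, (9|11)=+1; sign (−1)^1·-1^1·+1^1 = +1.
Ram(-5610, 1870) = {5, 17}; no ℚ_5-point on the conic.

[5, 17]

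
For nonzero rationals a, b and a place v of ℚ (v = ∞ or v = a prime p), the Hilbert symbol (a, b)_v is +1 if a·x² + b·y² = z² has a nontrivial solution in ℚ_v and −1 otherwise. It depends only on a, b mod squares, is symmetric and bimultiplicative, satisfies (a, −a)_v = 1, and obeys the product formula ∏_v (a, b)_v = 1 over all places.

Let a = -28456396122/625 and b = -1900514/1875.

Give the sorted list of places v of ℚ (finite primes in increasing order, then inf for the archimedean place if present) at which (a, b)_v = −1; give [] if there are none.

[7, 23, 41, inf]

(a, b) ≡ (-580742778, -116358) mod (ℚ^×)²; places V = {2, 3, 5, 7, 11, 23, 31, 41, 43, ∞}.
(a,b)_∞: sgn(-580742778)=−, sgn(-116358)=−, so -1.
(a,b)_43: α=1, u≡36; β=1, v≡30 (mod 43); (36|43)=+1, (30|43)=-1; sign (−1)^1·+1^1·-1^1 = +1.
(a,b)_3: α=1, u≡2; β=-1, v≡1 (mod 3); (2|3)=-1, (1|3)=+1; sign (−1)^1·-1^-1·+1^1 = +1.
(a,b)_41: α=1, u≡30; β=1, v≡32 (mod 41); (30|41)=-1, (32|41)=+1; sign (−1)^0·-1^1·+1^1 = -1.
(a,b)_11: α=1, u≡8; β=1, v≡5 (mod 11); (8|11)=-1, (5|11)=+1; sign (−1)^1·-1^1·+1^1 = +1.
(a,b)_23: α=1, u≡4; β=0, v≡21 (mod 23); (4|23)=+1, (21|23)=-1; sign (−1)^0·+1^0·-1^1 = -1.
(a,b)_7: α=3, u≡2; β=2, v≡6 (mod 7); (2|7)=+1, (6|7)=-1; sign (−1)^0·+1^2·-1^3 = -1.
(a,b)_2: α=1, β=1; u≡3, v≡5 (mod 8); ε(u)ε(v)=1·0, αω(v)=1·1, βω(u)=1·1; sum ≡ 0  ⇒  +1.
(a,b)_31: α=1, u≡17; β=0, v≡25 (mod 31); (17|31)=-1, (25|31)=+1; sign (−1)^0·-1^0·+1^1 = +1.
(a,b)_5: α=-4, u≡3; β=-4, v≡2 (mod 5); (3|5)=-1, (2|5)=-1; sign (−1)^0·-1^-4·-1^-4 = +1.
(-580742778, -116358 / ℚ) ramifies at {7, 23, 41, ∞}: a division algebra.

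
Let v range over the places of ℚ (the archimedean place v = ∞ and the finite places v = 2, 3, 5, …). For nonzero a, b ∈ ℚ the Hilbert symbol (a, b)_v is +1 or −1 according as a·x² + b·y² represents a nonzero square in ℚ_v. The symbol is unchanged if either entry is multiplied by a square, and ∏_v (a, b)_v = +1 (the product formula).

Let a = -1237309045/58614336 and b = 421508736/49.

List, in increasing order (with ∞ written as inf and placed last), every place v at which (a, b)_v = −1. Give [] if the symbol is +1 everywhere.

Mod squares: a ≡ -18445, b ≡ 731786. Check v ∈ {∞, 2, 3, 5, 7, 11, 17, 29, 31, 37}.
v=∞: -18445 < 0 and 731786 > 0  ⇒  (a,b)_∞ = +1.
v=37: a=37^2·(≡24), b=37^1·(≡35) mod 37; (24|37)=-1, (35|37)=-1; (−1)^{2·1·18}·(-1)^1·(-1)^2 = -1.
v=11: a=11^-2·(≡8), b=11^1·(≡5) mod 11; (8|11)=-1, (5|11)=+1; (−1)^{-2·1·5}·(-1)^1·(+1)^-2 = -1.
v=2: v_2(a)=-6, v_2(b)=7; units ≡ 3, 5 (mod 8); ε·ε+αω+βω = 1·0+-6·1+7·1 ≡ 1  ⇒  (a,b)_2 = -1.
v=3: a=3^-2·(≡2), b=3^2·(≡2) mod 3; (2|3)=-1, (2|3)=-1; (−1)^{-2·2·1}·(-1)^2·(-1)^-2 = +1.
v=17: a=17^1·(≡7), b=17^0·(≡4) mod 17; (7|17)=-1, (4|17)=+1; (−1)^{1·0·8}·(-1)^0·(+1)^1 = +1.
v=5: a=5^1·(≡1), b=5^0·(≡4) mod 5; (1|5)=+1, (4|5)=+1; (−1)^{1·0·2}·(+1)^0·(+1)^1 = +1.
v=31: a=31^1·(≡18), b=31^1·(≡15) mod 31; (18|31)=+1, (15|31)=-1; (−1)^{1·1·15}·(+1)^1·(-1)^1 = +1.
v=29: a=29^-2·(≡6), b=29^1·(≡5) mod 29; (6|29)=+1, (5|29)=+1; (−1)^{-2·1·14}·(+1)^1·(+1)^-2 = +1.
v=7: a=7^3·(≡4), b=7^-2·(≡5) mod 7; (4|7)=+1, (5|7)=-1; (−1)^{3·-2·3}·(+1)^-2·(-1)^3 = -1.
Ram(-18445, 731786) = {2, 7, 11, 37}; no ℚ_2-point on the conic.

[2, 7, 11, 37]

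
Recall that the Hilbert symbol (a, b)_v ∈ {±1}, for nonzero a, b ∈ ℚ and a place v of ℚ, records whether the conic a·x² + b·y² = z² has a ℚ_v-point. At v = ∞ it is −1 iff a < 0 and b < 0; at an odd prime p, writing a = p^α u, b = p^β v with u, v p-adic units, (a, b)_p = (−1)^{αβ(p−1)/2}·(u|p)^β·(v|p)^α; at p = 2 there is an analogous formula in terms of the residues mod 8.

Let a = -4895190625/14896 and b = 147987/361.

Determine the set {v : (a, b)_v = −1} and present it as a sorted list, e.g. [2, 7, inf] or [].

Mod squares: a ≡ -880555, b ≡ 203. Check v ∈ {∞, 2, 3, 5, 7, 13, 19, 23, 29, 31}.
v=2: v_2(a)=-4, v_2(b)=0; units ≡ 5, 3 (mod 8); ε·ε+αω+βω = 0·1+-4·1+0·1 ≡ 0  ⇒  (a,b)_2 = +1.
v=3: a=3^0·(≡2), b=3^6·(≡2) mod 3; (2|3)=-1, (2|3)=-1; (−1)^{0·6·1}·(-1)^6·(-1)^0 = +1.
v=13: a=13^3·(≡8), b=13^0·(≡6) mod 13; (8|13)=-1, (6|13)=-1; (−1)^{3·0·6}·(-1)^0·(-1)^3 = -1.
v=31: a=31^1·(≡12), b=31^0·(≡26) mod 31; (12|31)=-1, (26|31)=-1; (−1)^{1·0·15}·(-1)^0·(-1)^1 = -1.
v=23: a=23^1·(≡10), b=23^0·(≡19) mod 23; (10|23)=-1, (19|23)=-1; (−1)^{1·0·11}·(-1)^0·(-1)^1 = -1.
v=∞: -880555 < 0 and 203 > 0  ⇒  (a,b)_∞ = +1.
v=29: a=29^0·(≡5), b=29^1·(≡20) mod 29; (5|29)=+1, (20|29)=+1; (−1)^{0·1·14}·(+1)^1·(+1)^0 = +1.
v=19: a=19^-1·(≡12), b=19^-2·(≡15) mod 19; (12|19)=-1, (15|19)=-1; (−1)^{-1·-2·9}·(-1)^-2·(-1)^-1 = -1.
v=7: a=7^-2·(≡6), b=7^1·(≡2) mod 7; (6|7)=-1, (2|7)=+1; (−1)^{-2·1·3}·(-1)^1·(+1)^-2 = -1.
v=5: a=5^5·(≡4), b=5^0·(≡2) mod 5; (4|5)=+1, (2|5)=-1; (−1)^{5·0·2}·(+1)^0·(-1)^5 = -1.
|Ram(-880555, 203)| = 6, even; anisotropic at {5, 7, 13, 19, 23, 31}.

[5, 7, 13, 19, 23, 31]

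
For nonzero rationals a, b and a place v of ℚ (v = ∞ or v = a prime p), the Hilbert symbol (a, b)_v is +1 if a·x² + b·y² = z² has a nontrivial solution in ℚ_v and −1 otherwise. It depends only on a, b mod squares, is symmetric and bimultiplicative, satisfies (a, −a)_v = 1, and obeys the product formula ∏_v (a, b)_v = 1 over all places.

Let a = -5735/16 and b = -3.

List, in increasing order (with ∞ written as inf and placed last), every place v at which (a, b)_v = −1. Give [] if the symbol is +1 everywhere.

Mod squares: a ≡ -5735, b ≡ -3. Check v ∈ {∞, 2, 3, 5, 31, 37}.
v=2: v_2(a)=-4, v_2(b)=0; units ≡ 1, 5 (mod 8); ε·ε+αω+βω = 0·0+-4·1+0·0 ≡ 0  ⇒  (a,b)_2 = +1.
v=37: a=37^1·(≡25), b=37^0·(≡34) mod 37; (25|37)=+1, (34|37)=+1; (−1)^{1·0·18}·(+1)^0·(+1)^1 = +1.
v=3: a=3^0·(≡1), b=3^1·(≡2) mod 3; (1|3)=+1, (2|3)=-1; (−1)^{0·1·1}·(+1)^1·(-1)^0 = +1.
v=5: a=5^1·(≡3), b=5^0·(≡2) mod 5; (3|5)=-1, (2|5)=-1; (−1)^{1·0·2}·(-1)^0·(-1)^1 = -1.
v=∞: -5735 < 0 and -3 < 0  ⇒  (a,b)_∞ = -1.
v=31: a=31^1·(≡2), b=31^0·(≡28) mod 31; (2|31)=+1, (28|31)=+1; (−1)^{1·0·15}·(+1)^0·(+1)^1 = +1.
Ram(-5735, -3) = {5, ∞}; no ℚ_5-point on the conic.

[5, inf]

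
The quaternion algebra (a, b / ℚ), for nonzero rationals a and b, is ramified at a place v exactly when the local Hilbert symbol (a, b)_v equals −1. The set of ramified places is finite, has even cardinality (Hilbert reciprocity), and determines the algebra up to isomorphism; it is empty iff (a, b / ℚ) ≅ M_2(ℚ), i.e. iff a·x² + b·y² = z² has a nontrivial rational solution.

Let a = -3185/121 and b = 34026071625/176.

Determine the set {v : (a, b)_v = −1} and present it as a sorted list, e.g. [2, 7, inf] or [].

[2, 17]

Mod squares: a ≡ -65, b ≡ 692835. Check v ∈ {∞, 2, 3, 5, 7, 11, 13, 17, 19}.
v=13: a=13^1·(≡7), b=13^1·(≡11) mod 13; (7|13)=-1, (11|13)=-1; (−1)^{1·1·6}·(-1)^1·(-1)^1 = +1.
v=5: a=5^1·(≡3), b=5^3·(≡3) mod 5; (3|5)=-1, (3|5)=-1; (−1)^{1·3·2}·(-1)^3·(-1)^1 = +1.
v=2: v_2(a)=0, v_2(b)=-4; units ≡ 7, 3 (mod 8); ε·ε+αω+βω = 1·1+0·1+-4·0 ≡ 1  ⇒  (a,b)_2 = -1.
v=19: a=19^0·(≡1), b=19^1·(≡4) mod 19; (1|19)=+1, (4|19)=+1; (−1)^{0·1·9}·(+1)^1·(+1)^0 = +1.
v=11: a=11^-2·(≡5), b=11^-1·(≡8) mod 11; (5|11)=+1, (8|11)=-1; (−1)^{-2·-1·5}·(+1)^-1·(-1)^-2 = +1.
v=17: a=17^0·(≡14), b=17^1·(≡3) mod 17; (14|17)=-1, (3|17)=-1; (−1)^{0·1·8}·(-1)^1·(-1)^0 = -1.
v=3: a=3^0·(≡1), b=3^3·(≡2) mod 3; (1|3)=+1, (2|3)=-1; (−1)^{0·3·1}·(+1)^3·(-1)^0 = +1.
v=∞: -65 < 0 and 692835 > 0  ⇒  (a,b)_∞ = +1.
v=7: a=7^2·(≡6), b=7^4·(≡6) mod 7; (6|7)=-1, (6|7)=-1; (−1)^{2·4·3}·(-1)^4·(-1)^2 = +1.
|Ram(-65, 692835)| = 2, even; anisotropic at {2, 17}.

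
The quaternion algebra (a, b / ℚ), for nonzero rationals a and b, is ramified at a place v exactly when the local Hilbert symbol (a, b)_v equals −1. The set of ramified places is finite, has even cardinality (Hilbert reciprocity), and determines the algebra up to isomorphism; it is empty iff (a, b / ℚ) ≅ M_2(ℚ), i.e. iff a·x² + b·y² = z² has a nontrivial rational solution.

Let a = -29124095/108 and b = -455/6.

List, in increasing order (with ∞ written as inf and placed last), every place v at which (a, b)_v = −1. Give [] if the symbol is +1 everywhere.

(a, b) ≡ (-1365, -2730) mod (ℚ^×)²; places V = {2, 3, 5, 7, 11, 13, 23, ∞}.
(a,b)_7: α=1, u≡4; β=1, v≡2 (mod 7); (4|7)=+1, (2|7)=+1; sign (−1)^1·+1^1·+1^1 = -1.
(a,b)_3: α=-3, u≡1; β=-1, v≡2 (mod 3); (1|3)=+1, (2|3)=-1; sign (−1)^1·+1^-1·-1^-3 = +1.
(a,b)_11: α=2, u≡2; β=0, v≡3 (mod 11); (2|11)=-1, (3|11)=+1; sign (−1)^0·-1^0·+1^2 = +1.
(a,b)_13: α=1, u≡10; β=1, v≡5 (mod 13); (10|13)=+1, (5|13)=-1; sign (−1)^0·+1^1·-1^1 = -1.
(a,b)_2: α=-2, β=-1; u≡3, v≡3 (mod 8); ε(u)ε(v)=1·1, αω(v)=-2·1, βω(u)=-1·1; sum ≡ 0  ⇒  +1.
(a,b)_∞: sgn(-1365)=−, sgn(-2730)=−, so -1.
(a,b)_5: α=1, u≡2; β=1, v≡4 (mod 5); (2|5)=-1, (4|5)=+1; sign (−1)^0·-1^1·+1^1 = -1.
(a,b)_23: α=2, u≡22; β=0, v≡20 (mod 23); (22|23)=-1, (20|23)=-1; sign (−1)^0·-1^0·-1^2 = +1.
(-1365, -2730 / ℚ) ramifies at {5, 7, 13, ∞}: a division algebra.

[5, 7, 13, inf]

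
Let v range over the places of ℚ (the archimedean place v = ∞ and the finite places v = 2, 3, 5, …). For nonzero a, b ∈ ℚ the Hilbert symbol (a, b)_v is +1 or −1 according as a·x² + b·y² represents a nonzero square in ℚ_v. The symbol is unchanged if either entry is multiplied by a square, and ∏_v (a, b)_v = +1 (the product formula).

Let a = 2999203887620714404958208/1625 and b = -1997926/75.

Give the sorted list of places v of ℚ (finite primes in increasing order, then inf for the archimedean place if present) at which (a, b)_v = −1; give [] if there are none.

[2, 5, 13, 19, 29, 37]

Mod squares: a ≡ 5299294845, b ≡ -122322. Check v ∈ {∞, 2, 3, 5, 7, 13, 19, 29, 31, 37, 43}.
v=5: a=5^-3·(≡1), b=5^-2·(≡3) mod 5; (1|5)=+1, (3|5)=-1; (−1)^{-3·-2·2}·(+1)^-2·(-1)^-3 = -1.
v=19: a=19^3·(≡13), b=19^1·(≡8) mod 19; (13|19)=-1, (8|19)=-1; (−1)^{3·1·9}·(-1)^1·(-1)^3 = -1.
v=13: a=13^-1·(≡3), b=13^0·(≡7) mod 13; (3|13)=+1, (7|13)=-1; (−1)^{-1·0·6}·(+1)^0·(-1)^-1 = -1.
v=43: a=43^1·(≡37), b=43^0·(≡25) mod 43; (37|43)=-1, (25|43)=+1; (−1)^{1·0·21}·(-1)^0·(+1)^1 = +1.
v=3: a=3^3·(≡1), b=3^-1·(≡2) mod 3; (1|3)=+1, (2|3)=-1; (−1)^{3·-1·1}·(+1)^-1·(-1)^3 = +1.
v=31: a=31^1·(≡30), b=31^0·(≡9) mod 31; (30|31)=-1, (9|31)=+1; (−1)^{1·0·15}·(-1)^0·(+1)^1 = +1.
v=7: a=7^4·(≡3), b=7^2·(≡3) mod 7; (3|7)=-1, (3|7)=-1; (−1)^{4·2·3}·(-1)^2·(-1)^4 = +1.
v=2: v_2(a)=12, v_2(b)=1; units ≡ 5, 7 (mod 8); ε·ε+αω+βω = 0·1+12·0+1·1 ≡ 1  ⇒  (a,b)_2 = -1.
v=∞: 5299294845 > 0 and -122322 < 0  ⇒  (a,b)_∞ = +1.
v=29: a=29^3·(≡14), b=29^1·(≡4) mod 29; (14|29)=-1, (4|29)=+1; (−1)^{3·1·14}·(-1)^1·(+1)^3 = -1.
v=37: a=37^3·(≡36), b=37^1·(≡22) mod 37; (36|37)=+1, (22|37)=-1; (−1)^{3·1·18}·(+1)^1·(-1)^3 = -1.
Ram(5299294845, -122322) = {2, 5, 13, 19, 29, 37}; no ℚ_2-point on the conic.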